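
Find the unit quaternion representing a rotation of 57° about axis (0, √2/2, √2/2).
0.8788 + 0.3374j + 0.3374k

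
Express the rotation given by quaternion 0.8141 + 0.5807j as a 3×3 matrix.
[[0.3256, 0, 0.9455], [0, 1, 0], [-0.9455, 0, 0.3256]]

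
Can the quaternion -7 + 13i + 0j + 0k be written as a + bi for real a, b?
Yes. The quaternion -7 + 13i has j- and k-coefficients y = z = 0, so it lies in the complex subalgebra spanned by 1 and i.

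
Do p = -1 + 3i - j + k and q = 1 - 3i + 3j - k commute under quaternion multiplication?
No: pq = 12 + 4i - 4j + 8k ≠ 12 + 8i - 4j - 4k = qp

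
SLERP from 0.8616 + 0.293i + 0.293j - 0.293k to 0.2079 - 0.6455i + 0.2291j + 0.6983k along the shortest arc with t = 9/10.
-0.0779 + 0.6673i - 0.1799j - 0.7185k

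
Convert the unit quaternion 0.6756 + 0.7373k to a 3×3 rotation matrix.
[[-0.0872, -0.9962, 0], [0.9962, -0.0872, 0], [0, 0, 1]]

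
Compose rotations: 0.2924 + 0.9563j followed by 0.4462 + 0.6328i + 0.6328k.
0.1305 - 0.4201i + 0.4267j + 0.7902k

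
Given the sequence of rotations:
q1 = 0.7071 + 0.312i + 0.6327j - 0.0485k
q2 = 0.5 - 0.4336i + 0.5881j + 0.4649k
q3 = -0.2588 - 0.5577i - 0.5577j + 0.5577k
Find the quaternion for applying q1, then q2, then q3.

q2 · q1 = 0.1393 - 0.4733i + 0.8562j - 0.1533k
q3 · q2 · q1 = 0.263 - 0.3472i - 0.6487j - 0.6241k
0.263 - 0.3472i - 0.6487j - 0.6241k


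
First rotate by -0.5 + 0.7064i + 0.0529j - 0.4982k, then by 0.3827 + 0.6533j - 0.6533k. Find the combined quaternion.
-0.5514 - 0.0206i - 0.7679j - 0.3255k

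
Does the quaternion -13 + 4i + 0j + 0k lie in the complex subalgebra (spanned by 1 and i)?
Yes. The quaternion -13 + 4i has j- and k-coefficients y = z = 0, so it lies in the complex subalgebra spanned by 1 and i.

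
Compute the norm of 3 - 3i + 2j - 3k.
√31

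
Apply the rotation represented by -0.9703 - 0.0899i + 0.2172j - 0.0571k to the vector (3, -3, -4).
(4.792, -1.92, -2.712)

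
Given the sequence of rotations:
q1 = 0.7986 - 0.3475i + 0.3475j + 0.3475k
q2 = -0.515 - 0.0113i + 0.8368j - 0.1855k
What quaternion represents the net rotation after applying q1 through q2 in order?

q2 · q1 = -0.6415 + 0.5252i + 0.5577j - 0.0402k
-0.6415 + 0.5252i + 0.5577j - 0.0402k


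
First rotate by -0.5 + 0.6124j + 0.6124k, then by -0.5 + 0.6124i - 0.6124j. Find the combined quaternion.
0.625 - 0.6812i - 0.375j + 0.0688k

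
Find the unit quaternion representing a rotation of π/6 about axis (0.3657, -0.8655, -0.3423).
0.9659 + 0.0947i - 0.224j - 0.0886k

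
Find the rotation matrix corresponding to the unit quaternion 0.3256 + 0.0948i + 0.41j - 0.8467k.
[[-0.77, 0.6291, 0.1065], [-0.4736, -0.4518, -0.756], [-0.4275, -0.6326, 0.6458]]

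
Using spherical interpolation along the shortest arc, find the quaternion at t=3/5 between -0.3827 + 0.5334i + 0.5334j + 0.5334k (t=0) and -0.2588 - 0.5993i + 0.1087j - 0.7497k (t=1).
-0.0031 + 0.6446i + 0.1724j + 0.7449k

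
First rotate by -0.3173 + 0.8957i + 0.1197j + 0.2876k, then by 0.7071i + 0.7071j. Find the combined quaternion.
-0.718 - 0.021i - 0.4277j - 0.5487k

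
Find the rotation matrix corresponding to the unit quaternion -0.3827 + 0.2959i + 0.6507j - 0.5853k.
[[-0.532, -0.0629, -0.8444], [0.8331, 0.1397, -0.5352], [0.1517, -0.9882, -0.0219]]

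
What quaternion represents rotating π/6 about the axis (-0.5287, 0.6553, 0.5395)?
0.9659 - 0.1368i + 0.1696j + 0.1396k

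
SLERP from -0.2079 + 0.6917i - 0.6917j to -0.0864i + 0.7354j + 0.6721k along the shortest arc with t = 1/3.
-0.1517 + 0.5381i - 0.7878j - 0.2586k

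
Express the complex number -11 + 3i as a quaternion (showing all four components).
-11 + 3i + 0j + 0k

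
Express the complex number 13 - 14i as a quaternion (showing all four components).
13 - 14i + 0j + 0k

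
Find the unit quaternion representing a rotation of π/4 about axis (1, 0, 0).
0.9239 + 0.3827i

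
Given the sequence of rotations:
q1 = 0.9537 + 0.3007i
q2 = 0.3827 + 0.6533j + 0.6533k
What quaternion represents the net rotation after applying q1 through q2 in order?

q2 · q1 = 0.365 + 0.1151i + 0.8195j + 0.4266k
0.365 + 0.1151i + 0.8195j + 0.4266k


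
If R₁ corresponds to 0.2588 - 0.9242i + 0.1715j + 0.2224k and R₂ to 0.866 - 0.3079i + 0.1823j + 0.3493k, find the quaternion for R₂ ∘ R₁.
-0.1694 - 0.8994i - 0.0586j + 0.3987k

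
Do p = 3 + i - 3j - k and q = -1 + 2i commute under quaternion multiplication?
No: pq = -5 + 5i + j + 7k ≠ -5 + 5i + 5j - 5k = qp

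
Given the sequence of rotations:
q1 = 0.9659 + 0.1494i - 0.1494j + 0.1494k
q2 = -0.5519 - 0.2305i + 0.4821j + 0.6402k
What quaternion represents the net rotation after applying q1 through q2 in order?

q2 · q1 = -0.5223 - 0.1374i + 0.6782j + 0.4983k
-0.5223 - 0.1374i + 0.6782j + 0.4983k


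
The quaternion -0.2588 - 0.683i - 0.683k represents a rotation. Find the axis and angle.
axis = (-√2/2, 0, -√2/2), θ = 7π/6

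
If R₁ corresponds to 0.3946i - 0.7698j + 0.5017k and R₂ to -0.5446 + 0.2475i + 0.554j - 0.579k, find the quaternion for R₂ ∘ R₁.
0.6193 - 0.3827i + 0.0666j - 0.6824k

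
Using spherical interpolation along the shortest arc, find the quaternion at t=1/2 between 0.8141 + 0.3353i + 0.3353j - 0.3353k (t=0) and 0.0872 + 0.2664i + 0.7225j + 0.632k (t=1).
0.5841 + 0.3899i + 0.6855j + 0.1923k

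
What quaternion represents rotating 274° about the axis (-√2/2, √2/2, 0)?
-0.7314 - 0.4822i + 0.4822j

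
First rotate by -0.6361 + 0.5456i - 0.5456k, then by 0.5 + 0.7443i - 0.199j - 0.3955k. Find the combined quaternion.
-0.9399 - 0.0921i + 0.3169j + 0.0874k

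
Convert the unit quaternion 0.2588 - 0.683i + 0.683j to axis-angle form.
axis = (-√2/2, √2/2, 0), θ = 5π/6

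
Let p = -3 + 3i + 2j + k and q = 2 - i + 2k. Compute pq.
-5 + 13i - 3j - 2k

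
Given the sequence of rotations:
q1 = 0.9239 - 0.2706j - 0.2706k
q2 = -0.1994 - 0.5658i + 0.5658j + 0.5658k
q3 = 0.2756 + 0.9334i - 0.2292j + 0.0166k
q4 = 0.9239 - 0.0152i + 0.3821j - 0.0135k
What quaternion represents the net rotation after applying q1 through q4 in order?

q2 · q1 = 0.122 - 0.5227i + 0.4236j + 0.7298k
q3 · q2 · q1 = 0.6065 - 0.2045i - 0.6011j + 0.4787k
q4 · q3 · q2 · q1 = 0.7934 - 0.0234i - 0.3136j + 0.5214k
0.7934 - 0.0234i - 0.3136j + 0.5214k


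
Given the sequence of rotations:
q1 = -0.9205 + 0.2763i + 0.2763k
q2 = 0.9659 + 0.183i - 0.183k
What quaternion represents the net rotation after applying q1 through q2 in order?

q2 · q1 = -0.8891 + 0.0984i - 0.1011j + 0.4353k
-0.8891 + 0.0984i - 0.1011j + 0.4353k


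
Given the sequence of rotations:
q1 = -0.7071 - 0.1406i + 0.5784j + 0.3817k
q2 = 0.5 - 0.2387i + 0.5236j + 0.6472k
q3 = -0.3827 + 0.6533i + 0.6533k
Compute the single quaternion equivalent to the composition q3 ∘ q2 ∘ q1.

q2 · q1 = -0.937 - 0.076i - 0.0809j - 0.3312k
q3 · q2 · q1 = 0.6246 - 0.5302i + 0.1977j - 0.5382k
0.6246 - 0.5302i + 0.1977j - 0.5382k


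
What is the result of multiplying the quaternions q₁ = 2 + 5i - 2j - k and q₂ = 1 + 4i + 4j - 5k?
-15 + 27i + 27j + 17k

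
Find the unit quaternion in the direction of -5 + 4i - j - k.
-0.7625 + 0.61i - 0.1525j - 0.1525k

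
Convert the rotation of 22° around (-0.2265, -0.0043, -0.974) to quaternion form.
0.9816 - 0.0432i - 0.0008j - 0.1858k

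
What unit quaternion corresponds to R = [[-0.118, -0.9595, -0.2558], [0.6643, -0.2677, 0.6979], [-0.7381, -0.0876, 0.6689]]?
0.5664 - 0.3467i + 0.2129j + 0.7167k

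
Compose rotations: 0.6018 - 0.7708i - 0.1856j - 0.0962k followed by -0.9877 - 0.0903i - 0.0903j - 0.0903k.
-0.6894 + 0.6989i + 0.1899j - 0.0122k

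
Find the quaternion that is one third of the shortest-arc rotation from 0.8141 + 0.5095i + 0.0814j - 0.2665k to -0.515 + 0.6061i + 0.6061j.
0.938 + 0.1385i - 0.2239j - 0.2256k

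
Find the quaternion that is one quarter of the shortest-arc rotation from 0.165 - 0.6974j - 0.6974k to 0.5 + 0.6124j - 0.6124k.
0.3311 - 0.4053j - 0.8521k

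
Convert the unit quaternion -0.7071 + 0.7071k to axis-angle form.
axis = (0, 0, 1), θ = 3π/2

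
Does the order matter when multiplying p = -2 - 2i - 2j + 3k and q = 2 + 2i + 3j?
Yes: pq = 6 - 17i - 4j + 4k ≠ 6 + i - 16j + 8k = qp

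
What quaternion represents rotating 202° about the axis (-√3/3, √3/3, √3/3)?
-0.1908 - 0.5667i + 0.5667j + 0.5667k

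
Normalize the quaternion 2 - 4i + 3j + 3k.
0.3244 - 0.6489i + 0.4867j + 0.4867k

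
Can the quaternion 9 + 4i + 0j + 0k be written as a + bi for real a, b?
Yes. The quaternion 9 + 4i has j- and k-coefficients y = z = 0, so it lies in the complex subalgebra spanned by 1 and i.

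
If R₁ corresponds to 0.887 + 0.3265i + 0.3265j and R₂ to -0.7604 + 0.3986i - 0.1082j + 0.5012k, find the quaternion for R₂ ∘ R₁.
-0.7693 - 0.0584i - 0.1806j + 0.61k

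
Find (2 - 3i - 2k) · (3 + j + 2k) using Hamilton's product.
10 - 7i + 8j - 5k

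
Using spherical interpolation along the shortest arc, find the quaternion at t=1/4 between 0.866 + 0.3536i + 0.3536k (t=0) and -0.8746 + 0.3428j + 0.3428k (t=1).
0.9367 + 0.2813i - 0.0971j + 0.1842k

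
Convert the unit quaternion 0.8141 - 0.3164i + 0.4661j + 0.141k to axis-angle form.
axis = (-0.5448, 0.8026, 0.2428), θ = 71°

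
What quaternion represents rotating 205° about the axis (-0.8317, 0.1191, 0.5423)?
-0.2164 - 0.812i + 0.1163j + 0.5294k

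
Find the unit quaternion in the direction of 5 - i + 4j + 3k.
0.7001 - 0.14i + 0.5601j + 0.4201k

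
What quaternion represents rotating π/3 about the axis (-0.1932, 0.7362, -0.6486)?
0.866 - 0.0966i + 0.3681j - 0.3243k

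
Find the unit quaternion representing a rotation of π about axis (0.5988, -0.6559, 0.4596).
0.5988i - 0.6559j + 0.4596k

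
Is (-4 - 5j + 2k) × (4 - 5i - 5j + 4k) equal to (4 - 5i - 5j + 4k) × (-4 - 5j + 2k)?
No: pq = -49 + 10i - 10j - 33k ≠ -49 + 30i + 10j + 17k = qp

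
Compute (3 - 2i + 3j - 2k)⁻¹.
0.1154 + 0.0769i - 0.1154j + 0.0769k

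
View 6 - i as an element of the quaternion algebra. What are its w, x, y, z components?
6 - i + 0j + 0k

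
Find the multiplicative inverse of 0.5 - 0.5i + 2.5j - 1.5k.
0.0556 + 0.0556i - 0.2778j + 0.1667k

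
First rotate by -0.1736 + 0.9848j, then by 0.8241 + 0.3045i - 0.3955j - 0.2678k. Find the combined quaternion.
0.2464 + 0.2109i + 0.8802j + 0.3464k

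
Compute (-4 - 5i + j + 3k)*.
-4 + 5i - j - 3k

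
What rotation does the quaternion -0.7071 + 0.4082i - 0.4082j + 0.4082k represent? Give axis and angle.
axis = (√3/3, -√3/3, √3/3), θ = 3π/2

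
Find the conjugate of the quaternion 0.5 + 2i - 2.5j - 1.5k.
0.5 - 2i + 2.5j + 1.5k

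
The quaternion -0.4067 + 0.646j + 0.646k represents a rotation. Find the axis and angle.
axis = (0, √2/2, √2/2), θ = 228°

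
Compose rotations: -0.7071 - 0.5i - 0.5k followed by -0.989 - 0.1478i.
0.6254 + 0.599i - 0.0739j + 0.4945k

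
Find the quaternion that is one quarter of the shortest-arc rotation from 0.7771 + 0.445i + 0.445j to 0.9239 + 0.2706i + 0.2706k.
0.8408 + 0.4134i + 0.3421j + 0.0713k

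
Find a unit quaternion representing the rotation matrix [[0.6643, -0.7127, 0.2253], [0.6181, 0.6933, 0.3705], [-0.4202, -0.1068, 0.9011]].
0.9026 - 0.1322i + 0.1788j + 0.3686k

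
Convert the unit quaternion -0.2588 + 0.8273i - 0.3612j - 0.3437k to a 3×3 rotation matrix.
[[0.5028, -0.7755, -0.3817], [-0.4197, -0.6051, 0.6765], [-0.7556, -0.1799, -0.6298]]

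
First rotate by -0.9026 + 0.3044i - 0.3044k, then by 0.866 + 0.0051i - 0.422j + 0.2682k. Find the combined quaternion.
-0.7016 + 0.3875i + 0.4641j - 0.3772k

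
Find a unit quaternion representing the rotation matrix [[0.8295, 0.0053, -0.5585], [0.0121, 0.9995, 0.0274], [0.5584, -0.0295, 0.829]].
0.9563 - 0.0149i - 0.292j + 0.0018k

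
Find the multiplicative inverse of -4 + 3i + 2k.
-0.1379 - 0.1034i - 0.069k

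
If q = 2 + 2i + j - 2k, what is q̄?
2 - 2i - j + 2k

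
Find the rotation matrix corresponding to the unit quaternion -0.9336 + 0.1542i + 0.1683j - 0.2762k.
[[0.7908, -0.4638, -0.3994], [0.5676, 0.7999, 0.195], [0.2291, -0.3809, 0.8958]]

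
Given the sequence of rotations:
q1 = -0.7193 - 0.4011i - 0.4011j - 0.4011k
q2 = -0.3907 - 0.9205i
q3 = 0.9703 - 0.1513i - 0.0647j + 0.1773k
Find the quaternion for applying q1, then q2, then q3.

q2 · q1 = -0.0882 + 0.8188i - 0.2125j + 0.5259k
q3 · q2 · q1 = -0.0687 + 0.8115i + 0.0243j + 0.5798k
-0.0687 + 0.8115i + 0.0243j + 0.5798k


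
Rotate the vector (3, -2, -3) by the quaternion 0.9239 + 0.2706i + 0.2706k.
(3.121, 1.586, -3.121)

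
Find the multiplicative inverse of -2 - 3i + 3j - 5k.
-0.0426 + 0.0638i - 0.0638j + 0.1064k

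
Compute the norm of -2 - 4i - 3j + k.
√30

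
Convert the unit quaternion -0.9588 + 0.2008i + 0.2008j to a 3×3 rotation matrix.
[[0.9194, 0.0806, -0.3851], [0.0806, 0.9194, 0.3851], [0.3851, -0.3851, 0.8387]]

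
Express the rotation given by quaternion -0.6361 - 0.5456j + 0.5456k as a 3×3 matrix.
[[-0.1907, 0.6941, 0.6941], [-0.6941, 0.4046, -0.5954], [-0.6941, -0.5954, 0.4046]]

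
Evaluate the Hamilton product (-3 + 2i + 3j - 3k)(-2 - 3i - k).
9 + 2i + 5j + 18k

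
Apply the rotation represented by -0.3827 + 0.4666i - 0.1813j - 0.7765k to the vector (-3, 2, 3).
(-2.47, -0.642, 3.936)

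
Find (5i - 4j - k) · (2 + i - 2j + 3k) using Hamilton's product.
-10 - 4i - 24j - 8k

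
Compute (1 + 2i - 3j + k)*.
1 - 2i + 3j - k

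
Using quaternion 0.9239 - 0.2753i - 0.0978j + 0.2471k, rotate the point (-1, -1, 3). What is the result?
(-1.406, 0.144, 3)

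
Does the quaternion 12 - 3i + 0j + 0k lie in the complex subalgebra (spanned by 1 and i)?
Yes. The quaternion 12 - 3i has j- and k-coefficients y = z = 0, so it lies in the complex subalgebra spanned by 1 and i.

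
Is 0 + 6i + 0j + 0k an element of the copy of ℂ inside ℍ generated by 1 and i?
Yes. The quaternion 6i has j- and k-coefficients y = z = 0, so it lies in the complex subalgebra spanned by 1 and i.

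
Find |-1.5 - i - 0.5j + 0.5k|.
1.936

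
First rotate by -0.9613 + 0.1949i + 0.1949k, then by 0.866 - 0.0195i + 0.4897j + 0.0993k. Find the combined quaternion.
-0.848 + 0.283i - 0.4476j - 0.0221k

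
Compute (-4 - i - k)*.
-4 + i + k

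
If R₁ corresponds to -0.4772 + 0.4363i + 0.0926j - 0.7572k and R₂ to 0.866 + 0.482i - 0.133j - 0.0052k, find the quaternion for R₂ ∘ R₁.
-0.6152 + 0.249i + 0.5064j - 0.5506k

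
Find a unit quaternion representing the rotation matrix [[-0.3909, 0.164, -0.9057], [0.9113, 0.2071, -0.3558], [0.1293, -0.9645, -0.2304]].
-0.3827 + 0.3976i + 0.6761j - 0.4882k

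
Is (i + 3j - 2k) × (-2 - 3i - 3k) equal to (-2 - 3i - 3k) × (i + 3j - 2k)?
No: pq = -3 - 11i + 3j + 13k ≠ -3 + 7i - 15j - 5k = qp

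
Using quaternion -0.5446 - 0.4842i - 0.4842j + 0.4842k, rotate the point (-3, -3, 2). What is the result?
(-3.058, -2.004, 2.938)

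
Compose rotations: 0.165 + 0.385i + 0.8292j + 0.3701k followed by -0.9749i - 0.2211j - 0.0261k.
0.5683 - 0.221i + 0.3143j - 0.7276k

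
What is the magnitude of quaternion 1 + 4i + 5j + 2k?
√46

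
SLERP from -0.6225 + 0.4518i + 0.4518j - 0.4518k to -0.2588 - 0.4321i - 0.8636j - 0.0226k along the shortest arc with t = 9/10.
0.1656 + 0.4635i + 0.8698j - 0.0354k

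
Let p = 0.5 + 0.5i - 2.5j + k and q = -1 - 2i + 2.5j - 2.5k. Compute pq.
9.25 + 2.25i + 3j - 6k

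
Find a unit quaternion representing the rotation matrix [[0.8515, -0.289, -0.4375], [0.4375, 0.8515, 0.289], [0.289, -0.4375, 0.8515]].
0.9427 - 0.1927i - 0.1927j + 0.1927k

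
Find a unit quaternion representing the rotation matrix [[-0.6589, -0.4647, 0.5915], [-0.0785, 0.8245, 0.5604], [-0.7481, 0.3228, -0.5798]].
0.3827 - 0.1552i + 0.8751j + 0.2523k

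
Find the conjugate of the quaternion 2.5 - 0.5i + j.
2.5 + 0.5i - j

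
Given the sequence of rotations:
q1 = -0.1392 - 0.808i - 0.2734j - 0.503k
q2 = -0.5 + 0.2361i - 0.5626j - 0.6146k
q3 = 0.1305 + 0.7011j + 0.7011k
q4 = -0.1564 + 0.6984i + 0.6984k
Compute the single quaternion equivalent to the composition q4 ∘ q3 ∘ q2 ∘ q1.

q2 · q1 = -0.2026 + 0.4861i + 0.8304j - 0.1821k
q3 · q2 · q1 = -0.481 - 0.6464i + 0.3071j - 0.5066k
q4 · q3 · q2 · q1 = 0.8805 - 0.4493i - 0.1457j - 0.0422k
0.8805 - 0.4493i - 0.1457j - 0.0422k


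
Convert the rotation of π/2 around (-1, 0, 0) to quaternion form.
0.7071 - 0.7071i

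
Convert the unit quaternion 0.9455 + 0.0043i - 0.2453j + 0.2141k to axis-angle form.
axis = (0.0132, -0.7533, 0.6575), θ = 38°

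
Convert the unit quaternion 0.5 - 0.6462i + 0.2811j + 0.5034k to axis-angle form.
axis = (-0.7462, 0.3246, 0.5813), θ = 2π/3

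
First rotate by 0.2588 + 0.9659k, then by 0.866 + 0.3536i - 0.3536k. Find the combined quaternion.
0.5657 + 0.0915i - 0.3415j + 0.745k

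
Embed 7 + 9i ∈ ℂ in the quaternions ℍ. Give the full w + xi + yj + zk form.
7 + 9i + 0j + 0k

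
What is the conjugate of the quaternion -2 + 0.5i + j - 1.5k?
-2 - 0.5i - j + 1.5k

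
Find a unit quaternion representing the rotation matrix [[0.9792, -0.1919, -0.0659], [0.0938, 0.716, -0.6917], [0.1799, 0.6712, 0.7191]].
0.9239 + 0.3688i - 0.0665j + 0.0773k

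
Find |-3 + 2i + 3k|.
√22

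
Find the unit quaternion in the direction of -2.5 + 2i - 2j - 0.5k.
-0.6565 + 0.5252i - 0.5252j - 0.1313k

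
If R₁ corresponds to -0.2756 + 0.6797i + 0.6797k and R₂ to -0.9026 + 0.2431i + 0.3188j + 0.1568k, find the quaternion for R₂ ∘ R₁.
-0.0231 - 0.4638i - 0.1465j - 0.8734k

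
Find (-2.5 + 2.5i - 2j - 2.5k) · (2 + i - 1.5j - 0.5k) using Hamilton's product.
-11.75 - 0.25i - 1.5j - 5.5k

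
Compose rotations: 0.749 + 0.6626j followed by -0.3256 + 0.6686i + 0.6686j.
-0.6869 + 0.5008i + 0.285j + 0.443k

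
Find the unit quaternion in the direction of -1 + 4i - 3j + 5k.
-0.14 + 0.5601i - 0.4201j + 0.7001k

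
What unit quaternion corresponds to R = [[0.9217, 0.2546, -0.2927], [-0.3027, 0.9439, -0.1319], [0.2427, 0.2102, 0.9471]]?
0.9763 + 0.0876i - 0.1371j - 0.1427k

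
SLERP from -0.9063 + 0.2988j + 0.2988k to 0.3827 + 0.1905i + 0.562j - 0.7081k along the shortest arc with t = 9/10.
-0.476 - 0.1798i - 0.4925j + 0.7061k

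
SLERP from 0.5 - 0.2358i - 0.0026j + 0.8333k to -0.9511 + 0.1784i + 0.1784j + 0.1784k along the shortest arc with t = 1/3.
0.7803 - 0.2554i - 0.0763j + 0.5658k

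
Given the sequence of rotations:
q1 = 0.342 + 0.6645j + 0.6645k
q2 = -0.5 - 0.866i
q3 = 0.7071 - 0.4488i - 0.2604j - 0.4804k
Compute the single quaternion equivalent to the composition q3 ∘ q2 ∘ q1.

q2 · q1 = -0.171 - 0.2962i + 0.2432j - 0.9077k
q3 · q2 · q1 = -0.6266 + 0.2205i - 0.0486j - 0.746k
-0.6266 + 0.2205i - 0.0486j - 0.746k


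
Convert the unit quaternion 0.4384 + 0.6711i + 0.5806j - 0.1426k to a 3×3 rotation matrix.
[[0.2851, 0.9043, 0.3177], [0.6542, 0.0586, -0.754], [-0.7005, 0.4228, -0.5749]]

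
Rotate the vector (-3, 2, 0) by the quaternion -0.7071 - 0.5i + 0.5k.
(-0.086, 2.121, 2.914)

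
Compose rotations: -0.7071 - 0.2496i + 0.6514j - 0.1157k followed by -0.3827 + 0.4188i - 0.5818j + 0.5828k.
0.8216 - 0.5129i + 0.0651j - 0.2402k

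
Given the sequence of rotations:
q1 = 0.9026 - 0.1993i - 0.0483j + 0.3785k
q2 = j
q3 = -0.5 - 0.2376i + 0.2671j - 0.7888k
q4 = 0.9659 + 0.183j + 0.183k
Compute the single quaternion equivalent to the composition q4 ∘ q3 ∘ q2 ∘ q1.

q2 · q1 = 0.0483 + 0.3785i + 0.9026j + 0.1993k
q3 · q2 · q1 = -0.0181 + 0.5645i - 0.6896j - 0.4533k
q4 · q3 · q2 · q1 = 0.1917 + 0.5885i - 0.5661j - 0.5445k
0.1917 + 0.5885i - 0.5661j - 0.5445k


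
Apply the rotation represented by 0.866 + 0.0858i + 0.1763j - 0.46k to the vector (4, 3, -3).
(3.86, -0.447, -4.347)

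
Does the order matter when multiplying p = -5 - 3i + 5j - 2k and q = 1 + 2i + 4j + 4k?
Yes: pq = -11 + 15i - 7j - 44k ≠ -11 - 41i - 23j = qp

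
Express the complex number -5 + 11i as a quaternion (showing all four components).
-5 + 11i + 0j + 0k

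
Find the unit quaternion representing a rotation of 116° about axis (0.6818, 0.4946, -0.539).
0.5299 + 0.5782i + 0.4194j - 0.4571k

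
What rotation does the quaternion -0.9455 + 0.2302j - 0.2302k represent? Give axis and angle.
axis = (0, √2/2, -√2/2), θ = 322°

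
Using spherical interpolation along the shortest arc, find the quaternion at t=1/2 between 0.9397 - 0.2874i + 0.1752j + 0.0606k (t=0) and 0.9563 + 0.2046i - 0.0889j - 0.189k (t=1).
0.9957 - 0.0435i + 0.0453j - 0.0674k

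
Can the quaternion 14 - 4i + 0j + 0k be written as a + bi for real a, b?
Yes. The quaternion 14 - 4i has j- and k-coefficients y = z = 0, so it lies in the complex subalgebra spanned by 1 and i.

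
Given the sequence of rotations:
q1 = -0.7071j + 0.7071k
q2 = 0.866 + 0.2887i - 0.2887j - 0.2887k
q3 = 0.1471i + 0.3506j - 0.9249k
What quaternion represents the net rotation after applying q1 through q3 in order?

q2 · q1 = -0.4083i - 0.8165j + 0.4082k
q3 · q2 · q1 = 0.7239 - 0.6121i + 0.3176j + 0.023k
0.7239 - 0.6121i + 0.3176j + 0.023k


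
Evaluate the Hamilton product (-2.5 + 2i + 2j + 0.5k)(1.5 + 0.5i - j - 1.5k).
-2 - 0.75i + 8.75j + 1.5k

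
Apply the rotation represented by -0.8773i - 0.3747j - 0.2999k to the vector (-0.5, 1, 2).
(1.44, -0.598, -1.679)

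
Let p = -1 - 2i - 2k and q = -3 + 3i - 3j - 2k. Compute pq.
5 - 3i - 7j + 14k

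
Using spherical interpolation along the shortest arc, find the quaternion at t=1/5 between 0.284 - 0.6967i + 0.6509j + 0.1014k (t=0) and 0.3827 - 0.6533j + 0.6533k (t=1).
0.1521 - 0.6257i + 0.7604j - 0.0847k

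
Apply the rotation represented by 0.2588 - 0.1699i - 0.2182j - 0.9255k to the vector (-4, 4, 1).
(5.648, -0.972, 0.401)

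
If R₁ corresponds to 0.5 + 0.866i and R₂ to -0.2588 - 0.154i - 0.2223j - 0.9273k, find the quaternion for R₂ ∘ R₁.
0.004 - 0.3011i - 0.9142j - 0.2711k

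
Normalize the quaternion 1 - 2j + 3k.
0.2673 - 0.5345j + 0.8018k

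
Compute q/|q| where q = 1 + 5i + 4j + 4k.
0.1313 + 0.6565i + 0.5252j + 0.5252k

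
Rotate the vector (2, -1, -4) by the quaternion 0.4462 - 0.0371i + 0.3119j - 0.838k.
(-3.285, 0.824, -3.087)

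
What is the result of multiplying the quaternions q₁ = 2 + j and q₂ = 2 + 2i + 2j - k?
2 + 3i + 6j - 4k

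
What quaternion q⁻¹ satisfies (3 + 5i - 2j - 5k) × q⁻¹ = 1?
0.0476 - 0.0794i + 0.0317j + 0.0794k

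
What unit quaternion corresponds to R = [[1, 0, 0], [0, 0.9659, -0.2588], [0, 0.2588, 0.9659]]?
0.9914 + 0.1305i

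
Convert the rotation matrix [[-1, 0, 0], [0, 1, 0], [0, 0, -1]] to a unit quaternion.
j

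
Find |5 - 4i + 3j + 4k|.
√66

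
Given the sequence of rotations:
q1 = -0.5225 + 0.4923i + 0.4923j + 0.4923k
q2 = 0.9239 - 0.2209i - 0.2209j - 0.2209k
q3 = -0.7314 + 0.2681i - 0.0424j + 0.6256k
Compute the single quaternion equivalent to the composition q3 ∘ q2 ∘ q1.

q2 · q1 = -0.1565 + 0.5703i + 0.5703j + 0.5703k
q3 · q2 · q1 = -0.371 - 0.84i - 0.2066j - 0.3379k
-0.371 - 0.84i - 0.2066j - 0.3379k


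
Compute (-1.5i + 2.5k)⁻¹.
0.1765i - 0.2941k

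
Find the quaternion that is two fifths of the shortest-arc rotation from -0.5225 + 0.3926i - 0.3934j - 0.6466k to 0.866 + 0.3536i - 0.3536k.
-0.8946 + 0.1078i - 0.3072j - 0.3062k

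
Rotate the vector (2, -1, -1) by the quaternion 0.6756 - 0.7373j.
(0.822, -1, 2.08)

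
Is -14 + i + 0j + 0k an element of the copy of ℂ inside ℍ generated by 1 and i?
Yes. The quaternion -14 + i has j- and k-coefficients y = z = 0, so it lies in the complex subalgebra spanned by 1 and i.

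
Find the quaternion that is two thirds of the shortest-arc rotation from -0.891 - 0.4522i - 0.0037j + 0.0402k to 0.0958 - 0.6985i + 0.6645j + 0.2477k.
-0.3172 - 0.7573i + 0.5287j + 0.2155k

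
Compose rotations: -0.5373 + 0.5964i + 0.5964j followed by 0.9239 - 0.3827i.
-0.2682 + 0.7566i + 0.551j - 0.2282k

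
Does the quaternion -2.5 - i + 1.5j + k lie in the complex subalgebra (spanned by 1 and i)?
No. The quaternion -2.5 - i + 1.5j + k has j-coefficient y = 1.5 and k-coefficient z = 1, not both zero, so it does not lie in the complex subalgebra spanned by 1 and i.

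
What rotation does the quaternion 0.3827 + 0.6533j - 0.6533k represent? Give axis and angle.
axis = (0, √2/2, -√2/2), θ = 3π/4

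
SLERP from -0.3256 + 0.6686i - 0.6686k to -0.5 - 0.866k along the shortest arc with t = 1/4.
-0.3905 + 0.5222i - 0.7582k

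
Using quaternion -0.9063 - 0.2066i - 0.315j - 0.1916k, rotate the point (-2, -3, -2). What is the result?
(-2.105, -2.971, -1.934)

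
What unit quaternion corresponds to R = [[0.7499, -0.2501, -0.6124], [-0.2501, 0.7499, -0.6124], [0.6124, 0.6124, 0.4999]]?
0.866 + 0.3536i - 0.3536j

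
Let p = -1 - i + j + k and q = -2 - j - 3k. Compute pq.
6 - 4j + 2k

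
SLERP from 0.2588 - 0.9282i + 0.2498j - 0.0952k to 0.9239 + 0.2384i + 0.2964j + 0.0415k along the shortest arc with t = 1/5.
0.5119 - 0.7938i + 0.3194j - 0.0764k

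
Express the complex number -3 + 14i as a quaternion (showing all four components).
-3 + 14i + 0j + 0k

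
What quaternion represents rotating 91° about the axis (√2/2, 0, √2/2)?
0.7009 + 0.5043i + 0.5043k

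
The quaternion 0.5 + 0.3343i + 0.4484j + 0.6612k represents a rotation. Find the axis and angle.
axis = (0.386, 0.5178, 0.7635), θ = 2π/3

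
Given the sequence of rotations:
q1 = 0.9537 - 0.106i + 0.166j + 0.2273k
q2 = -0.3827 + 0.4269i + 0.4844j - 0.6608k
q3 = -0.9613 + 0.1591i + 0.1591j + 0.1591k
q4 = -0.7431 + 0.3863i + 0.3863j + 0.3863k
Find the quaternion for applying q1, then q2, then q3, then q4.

q2 · q1 = -0.2499 + 0.6675i + 0.3715j - 0.595k
q3 · q2 · q1 = 0.1696 - 0.8352i - 0.196j + 0.4851k
q4 · q3 · q2 · q1 = 0.0849 + 0.9493i - 0.2989j - 0.048k
0.0849 + 0.9493i - 0.2989j - 0.048k


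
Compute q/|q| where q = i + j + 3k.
0.3015i + 0.3015j + 0.9045k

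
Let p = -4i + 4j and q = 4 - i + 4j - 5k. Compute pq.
-20 - 36i - 4j - 12k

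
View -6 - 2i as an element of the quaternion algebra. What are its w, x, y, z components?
-6 - 2i + 0j + 0k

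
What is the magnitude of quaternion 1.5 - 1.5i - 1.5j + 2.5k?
√13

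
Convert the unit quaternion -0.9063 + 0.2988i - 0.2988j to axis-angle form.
axis = (√2/2, -√2/2, 0), θ = 310°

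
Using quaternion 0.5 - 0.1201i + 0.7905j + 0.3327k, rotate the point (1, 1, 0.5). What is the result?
(-0.638, 1.216, -0.604)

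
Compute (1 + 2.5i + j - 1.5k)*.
1 - 2.5i - j + 1.5k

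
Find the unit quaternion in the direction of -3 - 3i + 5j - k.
-0.4523 - 0.4523i + 0.7538j - 0.1508k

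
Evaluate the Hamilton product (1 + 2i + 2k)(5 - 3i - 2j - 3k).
17 + 11i - 2j + 3k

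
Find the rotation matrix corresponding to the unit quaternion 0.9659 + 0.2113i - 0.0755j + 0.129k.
[[0.9553, -0.2811, -0.0913], [0.2173, 0.8774, -0.4277], [0.2004, 0.3887, 0.8993]]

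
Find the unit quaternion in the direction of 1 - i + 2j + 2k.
0.3162 - 0.3162i + 0.6325j + 0.6325k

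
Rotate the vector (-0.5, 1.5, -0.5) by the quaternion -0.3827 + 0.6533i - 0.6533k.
(-0.396, -1.561, -0.396)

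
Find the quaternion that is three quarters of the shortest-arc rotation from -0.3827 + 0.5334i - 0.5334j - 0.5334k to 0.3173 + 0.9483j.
-0.3616 + 0.1516i - 0.9073j - 0.1516k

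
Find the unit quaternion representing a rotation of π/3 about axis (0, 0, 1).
0.866 + 0.5k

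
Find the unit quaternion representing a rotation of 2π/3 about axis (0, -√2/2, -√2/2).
0.5 - 0.6124j - 0.6124k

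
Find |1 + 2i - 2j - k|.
√10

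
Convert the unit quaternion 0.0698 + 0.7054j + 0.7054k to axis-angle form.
axis = (0, √2/2, √2/2), θ = 172°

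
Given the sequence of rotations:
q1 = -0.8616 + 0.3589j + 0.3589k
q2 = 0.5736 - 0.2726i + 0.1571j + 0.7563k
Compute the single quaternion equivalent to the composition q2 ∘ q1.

q2 · q1 = -0.822 + 0.0198i + 0.1683j - 0.5436k
-0.822 + 0.0198i + 0.1683j - 0.5436k


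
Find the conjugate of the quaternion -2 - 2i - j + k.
-2 + 2i + j - k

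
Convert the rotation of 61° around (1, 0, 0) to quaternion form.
0.8616 + 0.5075i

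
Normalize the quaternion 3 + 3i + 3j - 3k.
0.5 + 0.5i + 0.5j - 0.5k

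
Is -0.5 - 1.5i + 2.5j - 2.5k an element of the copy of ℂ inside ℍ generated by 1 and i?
No. The quaternion -0.5 - 1.5i + 2.5j - 2.5k has j-coefficient y = 2.5 and k-coefficient z = -2.5, not both zero, so it does not lie in the complex subalgebra spanned by 1 and i.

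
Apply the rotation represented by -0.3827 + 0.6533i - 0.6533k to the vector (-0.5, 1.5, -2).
(0.884, -2.311, -0.616)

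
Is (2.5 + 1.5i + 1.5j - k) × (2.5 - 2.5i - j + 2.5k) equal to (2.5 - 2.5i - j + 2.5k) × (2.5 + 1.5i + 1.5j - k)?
No: pq = 14 + 0.25i + 6k ≠ 14 - 5.25i + 2.5j + 1.5k = qp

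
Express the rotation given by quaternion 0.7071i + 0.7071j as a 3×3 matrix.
[[0, 1, 0], [1, 0, 0], [0, 0, -1]]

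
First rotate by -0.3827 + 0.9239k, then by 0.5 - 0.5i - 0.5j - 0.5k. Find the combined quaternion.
0.2706 - 0.2706i + 0.6533j + 0.6533k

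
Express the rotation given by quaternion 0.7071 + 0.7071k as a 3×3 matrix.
[[0, -1, 0], [1, 0, 0], [0, 0, 1]]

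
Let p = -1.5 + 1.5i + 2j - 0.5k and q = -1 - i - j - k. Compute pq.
4.5 - 2.5i + 1.5j + 2.5k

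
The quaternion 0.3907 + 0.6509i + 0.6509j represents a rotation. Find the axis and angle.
axis = (√2/2, √2/2, 0), θ = 134°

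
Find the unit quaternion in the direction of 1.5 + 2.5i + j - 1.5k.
0.4376 + 0.7293i + 0.2917j - 0.4376k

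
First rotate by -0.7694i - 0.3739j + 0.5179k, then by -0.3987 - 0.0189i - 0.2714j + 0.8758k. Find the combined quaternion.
-0.5696 + 0.4937i - 0.515j - 0.4082k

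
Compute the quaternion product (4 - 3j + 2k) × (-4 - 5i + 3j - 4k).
1 - 14i + 14j - 39k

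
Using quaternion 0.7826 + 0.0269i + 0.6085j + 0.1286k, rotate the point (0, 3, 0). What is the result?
(-0.506, 2.896, 0.596)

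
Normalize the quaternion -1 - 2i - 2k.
-0.3333 - 0.6667i - 0.6667k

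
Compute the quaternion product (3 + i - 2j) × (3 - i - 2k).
10 + 4i - 4j - 8k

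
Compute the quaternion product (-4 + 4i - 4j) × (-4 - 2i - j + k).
20 - 12i + 16j - 16k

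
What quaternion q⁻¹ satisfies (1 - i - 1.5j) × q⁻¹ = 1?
0.2353 + 0.2353i + 0.3529j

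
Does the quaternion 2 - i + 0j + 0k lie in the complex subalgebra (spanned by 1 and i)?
Yes. The quaternion 2 - i has j- and k-coefficients y = z = 0, so it lies in the complex subalgebra spanned by 1 and i.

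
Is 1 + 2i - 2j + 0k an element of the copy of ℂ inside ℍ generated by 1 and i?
No. The quaternion 1 + 2i - 2j has j-coefficient y = -2 and k-coefficient z = 0, not both zero, so it does not lie in the complex subalgebra spanned by 1 and i.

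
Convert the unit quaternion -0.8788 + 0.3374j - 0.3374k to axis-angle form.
axis = (0, √2/2, -√2/2), θ = 303°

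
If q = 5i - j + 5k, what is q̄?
-5i + j - 5k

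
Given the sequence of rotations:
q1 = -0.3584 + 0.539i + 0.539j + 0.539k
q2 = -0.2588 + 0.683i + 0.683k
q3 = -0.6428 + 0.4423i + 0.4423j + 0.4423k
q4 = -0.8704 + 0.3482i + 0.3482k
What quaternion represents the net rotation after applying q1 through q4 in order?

q2 · q1 = -0.6435 - 0.7524i - 0.1395j - 0.0161k
q3 · q2 · q1 = 0.8153 + 0.2536i - 0.5206j - 0.0032k
q4 · q3 · q2 · q1 = -0.7968 + 0.2444i + 0.5425j + 0.1054k
-0.7968 + 0.2444i + 0.5425j + 0.1054k


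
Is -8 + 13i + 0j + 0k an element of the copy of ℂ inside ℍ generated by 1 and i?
Yes. The quaternion -8 + 13i has j- and k-coefficients y = z = 0, so it lies in the complex subalgebra spanned by 1 and i.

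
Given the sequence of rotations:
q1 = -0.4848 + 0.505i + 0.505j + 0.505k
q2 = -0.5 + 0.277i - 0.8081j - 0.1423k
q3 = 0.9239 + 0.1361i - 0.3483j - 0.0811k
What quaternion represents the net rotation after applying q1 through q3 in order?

q2 · q1 = 0.5825 - 0.723i - 0.0725j + 0.3645k
q3 · q2 · q1 = 0.6409 - 0.7215i - 0.2608j + 0.0278k
0.6409 - 0.7215i - 0.2608j + 0.0278k


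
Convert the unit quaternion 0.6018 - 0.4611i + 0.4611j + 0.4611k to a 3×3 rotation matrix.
[[0.1495, -0.9802, 0.1298], [0.1298, 0.1495, 0.9802], [-0.9802, -0.1298, 0.1495]]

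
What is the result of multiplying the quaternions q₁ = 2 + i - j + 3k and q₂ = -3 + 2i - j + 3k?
-18 + i + 4j - 2k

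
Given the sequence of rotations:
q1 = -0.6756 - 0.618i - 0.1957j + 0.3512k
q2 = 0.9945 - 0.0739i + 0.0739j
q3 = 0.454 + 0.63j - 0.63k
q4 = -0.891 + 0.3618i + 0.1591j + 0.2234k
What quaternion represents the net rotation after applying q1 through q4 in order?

q2 · q1 = -0.7031 - 0.5387i - 0.2186j + 0.4094k
q3 · q2 · q1 = 0.0764 - 0.1244i - 0.2028j + 0.9682k
q4 · q3 · q2 · q1 = -0.2071 + 0.3378i - 0.1852j - 0.8992k
-0.2071 + 0.3378i - 0.1852j - 0.8992k


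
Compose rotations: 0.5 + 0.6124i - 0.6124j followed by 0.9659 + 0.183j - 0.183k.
0.595 + 0.4794i - 0.6121j - 0.2036k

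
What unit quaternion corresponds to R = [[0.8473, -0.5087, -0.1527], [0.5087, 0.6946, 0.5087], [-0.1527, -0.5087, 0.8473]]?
0.9205 - 0.2763i + 0.2763k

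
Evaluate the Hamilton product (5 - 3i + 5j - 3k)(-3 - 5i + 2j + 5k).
-25 + 15i + 25j + 53k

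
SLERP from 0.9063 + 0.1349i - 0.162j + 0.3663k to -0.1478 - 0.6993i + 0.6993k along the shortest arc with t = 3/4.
0.2057 - 0.5898i - 0.061j + 0.7785k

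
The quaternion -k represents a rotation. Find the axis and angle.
axis = (0, 0, -1), θ = π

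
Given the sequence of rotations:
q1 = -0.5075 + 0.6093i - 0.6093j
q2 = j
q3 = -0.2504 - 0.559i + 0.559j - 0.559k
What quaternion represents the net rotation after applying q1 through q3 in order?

q2 · q1 = 0.6093 - 0.5075j - 0.6093k
q3 · q2 · q1 = -0.2095 - 0.9649i + 0.1271j + 0.0957k
-0.2095 - 0.9649i + 0.1271j + 0.0957k


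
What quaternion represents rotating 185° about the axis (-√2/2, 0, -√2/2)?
-0.0436 - 0.7064i - 0.7064k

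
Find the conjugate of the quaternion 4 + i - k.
4 - i + k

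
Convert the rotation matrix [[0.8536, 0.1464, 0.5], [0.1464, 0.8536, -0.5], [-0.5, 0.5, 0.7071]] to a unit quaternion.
0.9239 + 0.2706i + 0.2706j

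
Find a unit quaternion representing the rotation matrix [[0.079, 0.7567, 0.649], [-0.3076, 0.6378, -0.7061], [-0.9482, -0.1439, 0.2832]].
0.7071 + 0.1988i + 0.5647j - 0.3763k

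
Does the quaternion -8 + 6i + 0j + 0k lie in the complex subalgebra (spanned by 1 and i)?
Yes. The quaternion -8 + 6i has j- and k-coefficients y = z = 0, so it lies in the complex subalgebra spanned by 1 and i.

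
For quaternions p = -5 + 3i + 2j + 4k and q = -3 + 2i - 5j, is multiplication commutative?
No: pq = 19 + i + 27j - 31k ≠ 19 - 39i + 11j + 7k = qp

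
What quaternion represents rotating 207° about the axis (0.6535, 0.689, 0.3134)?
-0.2334 + 0.6354i + 0.67j + 0.3047k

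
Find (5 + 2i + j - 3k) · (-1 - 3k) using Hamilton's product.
-14 - 5i + 5j - 12k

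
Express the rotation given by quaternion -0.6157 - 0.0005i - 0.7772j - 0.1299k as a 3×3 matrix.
[[-0.2418, -0.1592, 0.9572], [0.1607, 0.9663, 0.2013], [-0.9569, 0.2025, -0.2081]]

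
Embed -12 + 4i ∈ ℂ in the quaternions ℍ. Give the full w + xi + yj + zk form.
-12 + 4i + 0j + 0k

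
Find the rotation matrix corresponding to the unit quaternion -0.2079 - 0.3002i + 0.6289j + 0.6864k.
[[-0.7333, -0.0922, -0.6736], [-0.663, -0.1225, 0.7385], [-0.1506, 0.9882, 0.0287]]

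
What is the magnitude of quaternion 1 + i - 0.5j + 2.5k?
2.915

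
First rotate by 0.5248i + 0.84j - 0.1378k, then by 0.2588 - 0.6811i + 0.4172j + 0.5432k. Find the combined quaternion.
0.0818 - 0.378i + 0.4086j - 0.8267k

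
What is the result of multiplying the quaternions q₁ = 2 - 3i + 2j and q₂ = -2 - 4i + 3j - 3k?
-22 - 8i - 7j - 7k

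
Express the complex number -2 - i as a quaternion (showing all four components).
-2 - i + 0j + 0k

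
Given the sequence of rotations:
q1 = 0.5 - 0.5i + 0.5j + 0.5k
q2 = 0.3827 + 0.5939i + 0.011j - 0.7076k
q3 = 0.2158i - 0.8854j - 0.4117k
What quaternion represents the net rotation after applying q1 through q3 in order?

q2 · q1 = 0.8366 + 0.4649i + 0.2537j + 0.14k
q3 · q2 · q1 = 0.1819 + 0.161i - 0.9623j + 0.1219k
0.1819 + 0.161i - 0.9623j + 0.1219k


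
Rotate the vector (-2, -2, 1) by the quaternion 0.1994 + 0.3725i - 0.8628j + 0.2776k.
(2.656, -0.7, -1.207)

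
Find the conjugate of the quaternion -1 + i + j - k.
-1 - i - j + k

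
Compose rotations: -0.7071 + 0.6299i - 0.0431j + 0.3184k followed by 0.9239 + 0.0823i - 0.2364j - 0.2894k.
-0.6232 + 0.436i - 0.0812j + 0.6442k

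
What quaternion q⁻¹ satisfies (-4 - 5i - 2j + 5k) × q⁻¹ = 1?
-0.0571 + 0.0714i + 0.0286j - 0.0714k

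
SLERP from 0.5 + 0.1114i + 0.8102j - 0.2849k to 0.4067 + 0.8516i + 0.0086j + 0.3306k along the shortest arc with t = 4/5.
0.5055 + 0.8016i + 0.2302j + 0.2211k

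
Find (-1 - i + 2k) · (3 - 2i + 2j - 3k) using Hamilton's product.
1 - 5i - 9j + 7k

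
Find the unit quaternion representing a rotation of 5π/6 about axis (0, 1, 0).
0.2588 + 0.9659j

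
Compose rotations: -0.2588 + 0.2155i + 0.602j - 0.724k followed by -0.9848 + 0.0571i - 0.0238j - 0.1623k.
0.1394 - 0.1121i - 0.5803j + 0.7945k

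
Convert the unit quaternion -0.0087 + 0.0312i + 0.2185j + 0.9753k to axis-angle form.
axis = (0.0312, 0.2185, 0.9753), θ = 181°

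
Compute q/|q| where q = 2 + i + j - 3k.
0.5164 + 0.2582i + 0.2582j - 0.7746k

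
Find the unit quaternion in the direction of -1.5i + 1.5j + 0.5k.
-0.6882i + 0.6882j + 0.2294k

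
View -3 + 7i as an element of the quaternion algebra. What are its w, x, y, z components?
-3 + 7i + 0j + 0k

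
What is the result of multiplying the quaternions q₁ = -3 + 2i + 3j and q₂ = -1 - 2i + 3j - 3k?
-2 - 5i - 6j + 21k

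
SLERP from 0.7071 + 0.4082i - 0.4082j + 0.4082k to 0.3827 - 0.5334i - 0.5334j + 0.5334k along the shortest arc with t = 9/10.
0.4437 - 0.4493i - 0.5483j + 0.5483k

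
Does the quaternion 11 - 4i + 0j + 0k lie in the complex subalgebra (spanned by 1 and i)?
Yes. The quaternion 11 - 4i has j- and k-coefficients y = z = 0, so it lies in the complex subalgebra spanned by 1 and i.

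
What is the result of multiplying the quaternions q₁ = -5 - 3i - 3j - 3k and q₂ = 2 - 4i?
-22 + 14i + 6j - 18k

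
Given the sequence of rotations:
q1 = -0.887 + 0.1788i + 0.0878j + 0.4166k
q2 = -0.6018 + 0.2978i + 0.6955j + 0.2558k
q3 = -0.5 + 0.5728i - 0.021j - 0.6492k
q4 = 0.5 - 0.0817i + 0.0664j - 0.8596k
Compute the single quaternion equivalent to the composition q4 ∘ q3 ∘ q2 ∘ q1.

q2 · q1 = 0.3129 - 0.1045i - 0.7481j - 0.5758k
q3 · q2 · q1 = -0.4861 - 0.2421i + 0.7651j - 0.3459k
q4 · q3 · q2 · q1 = -0.611 + 0.5534i + 0.5301j + 0.1985k
-0.611 + 0.5534i + 0.5301j + 0.1985k
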